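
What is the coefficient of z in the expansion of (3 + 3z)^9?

177147

The general term is C(9,j)·(3)^j·(3z)^(9-j); the z^1 term has j = 8.
C(9,8) = 9.
Coefficient = C(9,8) · 3^8 · 3^1 = 9 · 6561 · 3 = 177147.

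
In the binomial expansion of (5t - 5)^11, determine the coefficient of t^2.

-2685546875

The general term is C(11,j)·(5t)^j·(-5)^(11-j); the t^2 term has j = 2.
C(11,2) = 55.
Coefficient = C(11,2) · 5^2 · (-5)^9 = 55 · 25 · (-1953125) = -2685546875.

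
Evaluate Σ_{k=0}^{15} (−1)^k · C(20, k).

The partial alternating sum Σ_{k=0}^{15} (−1)^k C(20,k) = (−1)^15 C(19,15) = -3876.

-3876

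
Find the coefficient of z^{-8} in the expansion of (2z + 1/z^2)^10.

3360

General term: C(10,j)·(2z)^j·(1/z^2)^(10-j), with z-exponent 1j − 2(10−j) = 3j − 20.
Set 3j − 20 = -8: j = 4.
C(10,4) = 210; 2^4 = 16; 1^6 = 1.
Coefficient = 210 · 16 · 1 = 3360.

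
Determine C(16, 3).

C(16,3) = (16·15·14) / 3! = 3360 / 6 = 560.

560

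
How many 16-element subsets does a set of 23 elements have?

C(23,16) = C(23,7) by symmetry.
C(23,7) = (23·22·21·20·19·18·17) / 7! = 1235591280 / 5040 = 245157.

245157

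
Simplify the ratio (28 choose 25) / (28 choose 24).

C(n,k+1)/C(n,k) = (n−k)/(k+1) = (28−24)/(24+1) = 4/25.

4/25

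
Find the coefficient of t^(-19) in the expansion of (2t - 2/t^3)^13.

General term: C(13,j)·(2t)^j·(-2/t^3)^(13-j), with t-exponent 1j − 3(13−j) = 4j − 39.
Set 4j − 39 = -19: j = 5.
C(13,5) = 1287; 2^5 = 32; (-2)^8 = 256.
Coefficient = 1287 · 32 · 256 = 10543104.

10543104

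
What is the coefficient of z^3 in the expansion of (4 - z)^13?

The general term is C(13,j)·(4)^j·(-z)^(13-j); the z^3 term has j = 10.
C(13,10) = 286.
Coefficient = C(13,10) · 4^10 · (-1)^3 = 286 · 1048576 · (-1) = -299892736.

-299892736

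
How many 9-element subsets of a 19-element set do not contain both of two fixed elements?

All 9-subsets: C(19,9) = 92378. Those containing both fixed elements: C(17,7) = 19448.
92378 − 19448 = 72930.

72930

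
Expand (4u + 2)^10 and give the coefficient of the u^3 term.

The general term is C(10,j)·(4u)^j·(2)^(10-j); the u^3 term has j = 3.
C(10,3) = 120.
Coefficient = C(10,3) · 4^3 · 2^7 = 120 · 64 · 128 = 983040.

983040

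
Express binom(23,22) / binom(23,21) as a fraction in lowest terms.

C(n,k+1)/C(n,k) = (n−k)/(k+1) = (23−21)/(21+1) = 2/22 = 1/11.

1/11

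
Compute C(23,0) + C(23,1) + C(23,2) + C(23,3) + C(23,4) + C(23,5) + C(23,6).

145499

1 + 23 + 253 + 1771 + 8855 + 33649 + 100947 = 145499.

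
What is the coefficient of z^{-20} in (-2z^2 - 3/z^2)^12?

4251528

General term: C(12,j)·(-2z^2)^j·(-3/z^2)^(12-j), with z-exponent 2j − 2(12−j) = 4j − 24.
Set 4j − 24 = -20: j = 1.
C(12,1) = 12; (-2)^1 = -2; (-3)^11 = -177147.
Coefficient = 12 · (-2) · (-177147) = 4251528.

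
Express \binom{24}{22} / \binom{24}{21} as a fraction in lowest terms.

3/22

C(n,k+1)/C(n,k) = (n−k)/(k+1) = (24−21)/(21+1) = 3/22.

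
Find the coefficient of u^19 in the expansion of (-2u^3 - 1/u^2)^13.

-366080

General term: C(13,j)·(-2u^3)^j·(-1/u^2)^(13-j), with u-exponent 3j − 2(13−j) = 5j − 26.
Set 5j − 26 = 19: j = 9.
C(13,9) = 715; (-2)^9 = -512; (-1)^4 = 1.
Coefficient = 715 · (-512) · 1 = -366080.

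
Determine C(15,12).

C(15,12) = C(15,3) by symmetry.
C(15,3) = (15·14·13) / 3! = 2730 / 6 = 455.

455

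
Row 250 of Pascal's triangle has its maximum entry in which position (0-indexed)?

C(250,j) is maximized at j = 250/2 = 125.

125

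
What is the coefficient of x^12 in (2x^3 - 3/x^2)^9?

-145152

General term: C(9,j)·(2x^3)^j·(-3/x^2)^(9-j), with x-exponent 3j − 2(9−j) = 5j − 18.
Set 5j − 18 = 12: j = 6.
C(9,6) = 84; 2^6 = 64; (-3)^3 = -27.
Coefficient = 84 · 64 · (-27) = -145152.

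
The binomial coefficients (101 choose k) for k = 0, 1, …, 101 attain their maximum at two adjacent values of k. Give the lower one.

50

For odd n = 101, C(101,k) peaks at k = (n−1)/2 and (n+1)/2; the lower is 50.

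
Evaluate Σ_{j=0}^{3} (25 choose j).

2626

1 + 25 + 300 + 2300 = 2626.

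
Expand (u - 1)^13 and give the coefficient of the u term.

13

The general term is C(13,j)·(u)^j·(-1)^(13-j); the u^1 term has j = 1.
C(13,1) = 13.
Coefficient = C(13,1) = 13.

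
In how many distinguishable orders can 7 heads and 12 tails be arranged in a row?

Choose positions for the heads: C(19,7) = 50388.

50388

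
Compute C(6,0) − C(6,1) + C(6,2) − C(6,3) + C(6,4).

The partial alternating sum Σ_{k=0}^{4} (−1)^k C(6,k) = (−1)^4 C(5,4) = 5.

5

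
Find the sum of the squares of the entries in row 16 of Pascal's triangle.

601080390

Σ C(16,k)² is the coefficient of x^16 in (1+x)^16(1+x)^16 = (1+x)^32, i.e. C(32,16) = 601080390.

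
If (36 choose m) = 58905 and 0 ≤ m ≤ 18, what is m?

4

C(36,m) increases on 0 ≤ m ≤ 18. C(36,3) = 7140 and C(36,4) = 58905, so m = 4.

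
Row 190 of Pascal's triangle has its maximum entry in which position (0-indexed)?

95

C(190,j) is maximized at j = 190/2 = 95.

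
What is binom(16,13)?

560

C(16,13) = C(16,3) by symmetry.
C(16,3) = (16·15·14) / 3! = 3360 / 6 = 560.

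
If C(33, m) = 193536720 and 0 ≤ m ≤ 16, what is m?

C(33,m) increases on 0 ≤ m ≤ 16. C(33,10) = 92561040 and C(33,11) = 193536720, so m = 11.

11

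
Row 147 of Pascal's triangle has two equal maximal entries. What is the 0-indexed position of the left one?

For odd n = 147, C(147,k) peaks at k = (n−1)/2 and (n+1)/2; the smaller is 73.

73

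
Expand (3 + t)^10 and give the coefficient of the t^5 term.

61236

The general term is C(10,j)·(3)^j·(t)^(10-j); the t^5 term has j = 5.
C(10,5) = 252.
Coefficient = C(10,5) · 3^5 = 252 · 243 = 61236.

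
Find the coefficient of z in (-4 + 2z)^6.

The general term is C(6,j)·(-4)^j·(2z)^(6-j); the z^1 term has j = 5.
C(6,5) = 6.
Coefficient = C(6,5) · (-4)^5 · 2^1 = 6 · (-1024) · 2 = -12288.

-12288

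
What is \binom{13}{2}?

C(13,2) = (13·12) / 2! = 156 / 2 = 78.

78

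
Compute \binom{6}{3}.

20

C(6,3) = (6·5·4) / 3! = 120 / 6 = 20.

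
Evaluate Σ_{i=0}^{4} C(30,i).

1 + 30 + 435 + 4060 + 27405 = 31931.

31931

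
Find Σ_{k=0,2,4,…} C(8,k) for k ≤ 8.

Half of (1+1)^8 + (1−1)^8 gives the even-index sum: 2^7 = 128.

128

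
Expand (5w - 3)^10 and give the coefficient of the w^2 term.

The general term is C(10,j)·(5w)^j·(-3)^(10-j); the w^2 term has j = 2.
C(10,2) = 45.
Coefficient = C(10,2) · 5^2 · (-3)^8 = 45 · 25 · 6561 = 7381125.

7381125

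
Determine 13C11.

78

C(13,11) = C(13,2) by symmetry.
C(13,2) = (13·12) / 2! = 156 / 2 = 78.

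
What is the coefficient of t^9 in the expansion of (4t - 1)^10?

The general term is C(10,j)·(4t)^j·(-1)^(10-j); the t^9 term has j = 9.
C(10,9) = 10.
Coefficient = C(10,9) · 4^9 · (-1)^1 = 10 · 262144 · (-1) = -2621440.

-2621440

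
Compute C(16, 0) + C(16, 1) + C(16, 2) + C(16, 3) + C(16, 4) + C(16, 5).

6885

1 + 16 + 120 + 560 + 1820 + 4368 = 6885.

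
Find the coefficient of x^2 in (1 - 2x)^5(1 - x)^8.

Coefficient of x^2 = Σ_{j} C(5,j)·(-2)^j·C(8,2-j)·(-1)^(2-j) for j from 0 to 2.
= 28 + 80 + 40 = 148.

148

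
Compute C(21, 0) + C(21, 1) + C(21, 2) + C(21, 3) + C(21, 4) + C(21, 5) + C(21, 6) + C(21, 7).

1 + 21 + 210 + 1330 + 5985 + 20349 + 54264 + 116280 = 198440.

198440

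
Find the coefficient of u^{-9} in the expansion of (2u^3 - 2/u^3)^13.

General term: C(13,j)·(2u^3)^j·(-2/u^3)^(13-j), with u-exponent 3j − 3(13−j) = 6j − 39.
Set 6j − 39 = -9: j = 5.
C(13,5) = 1287; 2^5 = 32; (-2)^8 = 256.
Coefficient = 1287 · 32 · 256 = 10543104.

10543104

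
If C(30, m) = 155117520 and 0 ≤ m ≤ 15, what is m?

15

C(30,m) increases on 0 ≤ m ≤ 15. C(30,14) = 145422675 and C(30,15) = 155117520, so m = 15.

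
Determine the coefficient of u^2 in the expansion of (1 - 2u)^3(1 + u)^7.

Coefficient of u^2 = Σ_{j} C(3,j)·(-2)^j·C(7,2-j)·1^(2-j) for j from 0 to 2.
= 21 + (-42) + 12 = -9.

-9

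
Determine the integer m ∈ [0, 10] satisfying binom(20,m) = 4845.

4

C(20,m) increases on 0 ≤ m ≤ 10. C(20,3) = 1140 and C(20,4) = 4845, so m = 4.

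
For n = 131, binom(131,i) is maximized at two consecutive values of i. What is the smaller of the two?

65

For odd n = 131, C(131,i) peaks at i = (n−1)/2 and (n+1)/2; the smaller is 65.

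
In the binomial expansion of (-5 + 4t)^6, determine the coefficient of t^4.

The general term is C(6,j)·(-5)^j·(4t)^(6-j); the t^4 term has j = 2.
C(6,2) = 15.
Coefficient = C(6,2) · (-5)^2 · 4^4 = 15 · 25 · 256 = 96000.

96000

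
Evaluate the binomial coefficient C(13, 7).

C(13,7) = C(13,6) by symmetry.
C(13,6) = (13·12·11·10·9·8) / 6! = 1235520 / 720 = 1716.

1716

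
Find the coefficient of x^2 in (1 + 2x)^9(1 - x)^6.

51

Coefficient of x^2 = Σ_{j} C(9,j)·2^j·C(6,2-j)·(-1)^(2-j) for j from 0 to 2.
= 15 + (-108) + 144 = 51.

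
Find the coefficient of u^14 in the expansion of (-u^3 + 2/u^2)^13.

41184

General term: C(13,j)·(-u^3)^j·(2/u^2)^(13-j), with u-exponent 3j − 2(13−j) = 5j − 26.
Set 5j − 26 = 14: j = 8.
C(13,8) = 1287; (-1)^8 = 1; 2^5 = 32.
Coefficient = 1287 · 1 · 32 = 41184.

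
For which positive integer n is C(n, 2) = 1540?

56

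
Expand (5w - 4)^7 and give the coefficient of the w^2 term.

-537600

The general term is C(7,j)·(5w)^j·(-4)^(7-j); the w^2 term has j = 2.
C(7,2) = 21.
Coefficient = C(7,2) · 5^2 · (-4)^5 = 21 · 25 · (-1024) = -537600.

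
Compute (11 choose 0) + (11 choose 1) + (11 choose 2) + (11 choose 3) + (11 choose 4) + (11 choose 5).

1 + 11 + 55 + 165 + 330 + 462 = 1024.

1024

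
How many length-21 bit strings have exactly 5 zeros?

20349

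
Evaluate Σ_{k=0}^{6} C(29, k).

1 + 29 + 406 + 3654 + 23751 + 118755 + 475020 = 621616.

621616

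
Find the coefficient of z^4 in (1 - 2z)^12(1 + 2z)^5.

Coefficient of z^4 = Σ_{j} C(12,j)·(-2)^j·C(5,4-j)·2^(4-j) for j from 0 to 4.
= 80 + (-1920) + 10560 + (-17600) + 7920 = -960.

-960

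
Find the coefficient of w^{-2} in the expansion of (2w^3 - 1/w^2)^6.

General term: C(6,j)·(2w^3)^j·(-1/w^2)^(6-j), with w-exponent 3j − 2(6−j) = 5j − 12.
Set 5j − 12 = -2: j = 2.
C(6,2) = 15; 2^2 = 4; (-1)^4 = 1.
Coefficient = 15 · 4 · 1 = 60.

60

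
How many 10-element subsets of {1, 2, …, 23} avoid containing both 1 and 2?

940576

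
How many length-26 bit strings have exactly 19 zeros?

657800

Choose the 19 positions: C(26,19) = 657800.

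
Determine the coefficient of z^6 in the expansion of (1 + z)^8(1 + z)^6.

Coefficient of z^6 = Σ_{j} C(8,j)·C(6,6-j) for j from 0 to 6.
= 1 + 48 + 420 + 1120 + 1050 + 336 + 28 = 3003.

3003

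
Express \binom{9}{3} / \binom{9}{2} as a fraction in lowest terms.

C(n,k+1)/C(n,k) = (n−k)/(k+1) = (9−2)/(2+1) = 7/3.

7/3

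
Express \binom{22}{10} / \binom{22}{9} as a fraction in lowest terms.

13/10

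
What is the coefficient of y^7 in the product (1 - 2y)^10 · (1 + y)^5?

180

Coefficient of y^7 = Σ_{j} C(10,j)·(-2)^j·C(5,7-j)·1^(7-j) for j from 2 to 7.
= 180 + (-4800) + 33600 + (-80640) + 67200 + (-15360) = 180.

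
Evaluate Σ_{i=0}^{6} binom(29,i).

621616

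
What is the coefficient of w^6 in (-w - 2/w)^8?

General term: C(8,j)·(-w)^j·(-2/w)^(8-j), with w-exponent 1j − 1(8−j) = 2j − 8.
Set 2j − 8 = 6: j = 7.
C(8,7) = 8; (-1)^7 = -1; (-2)^1 = -2.
Coefficient = 8 · (-1) · (-2) = 16.

16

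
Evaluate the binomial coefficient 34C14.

1391975640

C(34,14) = (34·33·32·31·30·29·28·27·26·25·24·23·22·21) / 14! = 121350057687226368000 / 87178291200 = 1391975640.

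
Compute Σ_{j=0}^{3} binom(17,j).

1 + 17 + 136 + 680 = 834.

834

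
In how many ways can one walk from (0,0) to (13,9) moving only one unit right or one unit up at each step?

Each path is a sequence of 22 steps with 13 rights: C(22,13) = 497420.

497420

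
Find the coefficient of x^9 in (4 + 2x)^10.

20480

The general term is C(10,j)·(4)^j·(2x)^(10-j); the x^9 term has j = 1.
C(10,1) = 10.
Coefficient = C(10,1) · 4^1 · 2^9 = 10 · 4 · 512 = 20480.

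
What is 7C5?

21

C(7,5) = C(7,2) by symmetry.
C(7,2) = (7·6) / 2! = 42 / 2 = 21.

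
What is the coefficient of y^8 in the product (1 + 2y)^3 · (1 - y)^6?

-36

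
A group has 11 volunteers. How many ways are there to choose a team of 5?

462

This is C(11,5) = 462.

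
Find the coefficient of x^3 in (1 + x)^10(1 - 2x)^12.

Coefficient of x^3 = Σ_{j} C(10,j)·1^j·C(12,3-j)·(-2)^(3-j) for j from 0 to 3.
= (-1760) + 2640 + (-1080) + 120 = -80.

-80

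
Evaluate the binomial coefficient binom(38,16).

22239974430

C(38,16) = (38·37·36·35·34·33·32·31·30·29·28·27·26·25·24·23) / 16! = 465322312113382563840000 / 20922789888000 = 22239974430.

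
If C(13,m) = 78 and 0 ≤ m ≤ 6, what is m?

C(13,m) increases on 0 ≤ m ≤ 6. C(13,1) = 13 and C(13,2) = 78, so m = 2.

2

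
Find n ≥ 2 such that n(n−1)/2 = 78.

n(n−1)/2 = 78 ⇒ n(n−1) = 156. Since 13·12 = 156, n = 13.

13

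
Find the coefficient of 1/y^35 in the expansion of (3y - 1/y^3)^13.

39

General term: C(13,j)·(3y)^j·(-1/y^3)^(13-j), with y-exponent 1j − 3(13−j) = 4j − 39.
Set 4j − 39 = -35: j = 1.
C(13,1) = 13; 3^1 = 3; (-1)^12 = 1.
Coefficient = 13 · 3 · 1 = 39.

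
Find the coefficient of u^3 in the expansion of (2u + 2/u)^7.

2688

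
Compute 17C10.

19448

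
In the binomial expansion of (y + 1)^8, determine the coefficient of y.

8

The general term is C(8,j)·(y)^j·(1)^(8-j); the y^1 term has j = 1.
C(8,1) = 8.
Coefficient = C(8,1) = 8.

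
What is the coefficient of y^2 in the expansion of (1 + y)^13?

78

The general term is C(13,j)·(1)^j·(y)^(13-j); the y^2 term has j = 11.
C(13,11) = 78.
Coefficient = C(13,11) = 78.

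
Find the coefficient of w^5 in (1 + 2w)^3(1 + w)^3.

36

Coefficient of w^5 = Σ_{j} C(3,j)·2^j·C(3,5-j)·1^(5-j) for j from 2 to 3.
= 12 + 24 = 36.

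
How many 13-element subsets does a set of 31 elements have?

206253075

C(31,13) = (31·30·29·28·27·26·25·24·23·22·21·20·19) / 13! = 1284342188088960000 / 6227020800 = 206253075.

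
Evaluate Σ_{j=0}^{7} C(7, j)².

By Vandermonde's identity, Σ C(7,j)² = C(14,7) = 3432.

3432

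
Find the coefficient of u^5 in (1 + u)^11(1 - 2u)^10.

-342

Coefficient of u^5 = Σ_{j} C(11,j)·1^j·C(10,5-j)·(-2)^(5-j) for j from 0 to 5.
= (-8064) + 36960 + (-52800) + 29700 + (-6600) + 462 = -342.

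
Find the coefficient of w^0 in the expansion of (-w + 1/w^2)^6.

General term: C(6,j)·(-w)^j·(1/w^2)^(6-j), with w-exponent 1j − 2(6−j) = 3j − 12.
Set 3j − 12 = 0: j = 4.
C(6,4) = 15; (-1)^4 = 1; 1^2 = 1.
Coefficient = 15 · 1 · 1 = 15.

15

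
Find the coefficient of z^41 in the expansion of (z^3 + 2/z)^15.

30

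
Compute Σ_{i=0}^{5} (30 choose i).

1 + 30 + 435 + 4060 + 27405 + 142506 = 174437.

174437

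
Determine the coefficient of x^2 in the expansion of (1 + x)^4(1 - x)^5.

Coefficient of x^2 = Σ_{j} C(4,j)·1^j·C(5,2-j)·(-1)^(2-j) for j from 0 to 2.
= 10 + (-20) + 6 = -4.

-4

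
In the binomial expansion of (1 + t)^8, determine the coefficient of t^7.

8

The general term is C(8,j)·(1)^j·(t)^(8-j); the t^7 term has j = 1.
C(8,1) = 8.
Coefficient = C(8,1) = 8.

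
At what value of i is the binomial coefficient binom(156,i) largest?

C(156,i) is maximized at i = 156/2 = 78.

78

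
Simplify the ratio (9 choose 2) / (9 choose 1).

4

C(n,k+1)/C(n,k) = (n−k)/(k+1) = (9−1)/(1+1) = 8/2 = 4.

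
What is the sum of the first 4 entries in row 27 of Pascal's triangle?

3304

1 + 27 + 351 + 2925 = 3304.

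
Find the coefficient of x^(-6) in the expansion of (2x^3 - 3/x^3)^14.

General term: C(14,j)·(2x^3)^j·(-3/x^3)^(14-j), with x-exponent 3j − 3(14−j) = 6j − 42.
Set 6j − 42 = -6: j = 6.
C(14,6) = 3003; 2^6 = 64; (-3)^8 = 6561.
Coefficient = 3003 · 64 · 6561 = 1260971712.

1260971712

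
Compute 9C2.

36

C(9,2) = (9·8) / 2! = 72 / 2 = 36.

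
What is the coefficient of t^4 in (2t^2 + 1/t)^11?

General term: C(11,j)·(2t^2)^j·(1/t)^(11-j), with t-exponent 2j − 1(11−j) = 3j − 11.
Set 3j − 11 = 4: j = 5.
C(11,5) = 462; 2^5 = 32; 1^6 = 1.
Coefficient = 462 · 32 · 1 = 14784.

14784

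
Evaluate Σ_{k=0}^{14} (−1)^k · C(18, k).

680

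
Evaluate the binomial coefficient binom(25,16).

2042975

C(25,16) = C(25,9) by symmetry.
C(25,9) = (25·24·23·22·21·20·19·18·17) / 9! = 741354768000 / 362880 = 2042975.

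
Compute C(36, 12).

C(36,12) = (36·35·34·33·32·31·30·29·28·27·26·25) / 12! = 599555620984320000 / 479001600 = 1251677700.

1251677700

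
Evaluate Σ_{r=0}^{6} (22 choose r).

110056

1 + 22 + 231 + 1540 + 7315 + 26334 + 74613 = 110056.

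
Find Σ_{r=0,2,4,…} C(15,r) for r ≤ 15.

Even-r terms of row 15 sum to 2^14 = 16384.

16384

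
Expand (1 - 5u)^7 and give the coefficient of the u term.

-35

The general term is C(7,j)·(1)^j·(-5u)^(7-j); the u^1 term has j = 6.
C(7,6) = 7.
Coefficient = C(7,6) · (-5)^1 = 7 · (-5) = -35.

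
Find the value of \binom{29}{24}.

118755

C(29,24) = C(29,5) by symmetry.
C(29,5) = (29·28·27·26·25) / 5! = 14250600 / 120 = 118755.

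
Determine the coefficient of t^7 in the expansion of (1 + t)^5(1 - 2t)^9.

-1104

Coefficient of t^7 = Σ_{j} C(5,j)·1^j·C(9,7-j)·(-2)^(7-j) for j from 0 to 5.
= (-4608) + 26880 + (-40320) + 20160 + (-3360) + 144 = -1104.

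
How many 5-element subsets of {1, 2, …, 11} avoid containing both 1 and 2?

378

All 5-subsets: C(11,5) = 462. Those containing both fixed elements: C(9,3) = 84.
462 − 84 = 378.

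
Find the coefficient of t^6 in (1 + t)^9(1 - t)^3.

Coefficient of t^6 = Σ_{j} C(9,j)·1^j·C(3,6-j)·(-1)^(6-j) for j from 3 to 6.
= (-84) + 378 + (-378) + 84 = 0.

0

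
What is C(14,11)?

364

C(14,11) = C(14,3) by symmetry.
C(14,3) = (14·13·12) / 3! = 2184 / 6 = 364.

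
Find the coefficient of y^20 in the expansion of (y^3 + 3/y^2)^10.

405

General term: C(10,j)·(y^3)^j·(3/y^2)^(10-j), with y-exponent 3j − 2(10−j) = 5j − 20.
Set 5j − 20 = 20: j = 8.
C(10,8) = 45; 1^8 = 1; 3^2 = 9.
Coefficient = 45 · 1 · 9 = 405.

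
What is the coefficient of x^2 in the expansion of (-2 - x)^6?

The general term is C(6,j)·(-2)^j·(-x)^(6-j); the x^2 term has j = 4.
C(6,4) = 15.
Coefficient = C(6,4) · (-2)^4 = 15 · 16 = 240.

240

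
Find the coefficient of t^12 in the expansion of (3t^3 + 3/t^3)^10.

7085880

General term: C(10,j)·(3t^3)^j·(3/t^3)^(10-j), with t-exponent 3j − 3(10−j) = 6j − 30.
Set 6j − 30 = 12: j = 7.
C(10,7) = 120; 3^7 = 2187; 3^3 = 27.
Coefficient = 120 · 2187 · 27 = 7085880.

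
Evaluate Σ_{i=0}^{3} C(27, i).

1 + 27 + 351 + 2925 = 3304.

3304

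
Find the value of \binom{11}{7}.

330

C(11,7) = C(11,4) by symmetry.
C(11,4) = (11·10·9·8) / 4! = 7920 / 24 = 330.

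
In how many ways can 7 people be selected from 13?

1716

This is C(13,7) = 1716.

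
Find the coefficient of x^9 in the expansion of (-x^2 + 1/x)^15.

6435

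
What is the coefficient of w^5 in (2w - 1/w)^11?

General term: C(11,j)·(2w)^j·(-1/w)^(11-j), with w-exponent 1j − 1(11−j) = 2j − 11.
Set 2j − 11 = 5: j = 8.
C(11,8) = 165; 2^8 = 256; (-1)^3 = -1.
Coefficient = 165 · 256 · (-1) = -42240.

-42240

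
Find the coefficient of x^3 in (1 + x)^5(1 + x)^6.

(1 + x)^5(1 + x)^6 = (1 + x)^11, so the coefficient of x^3 is C(11,3)·1^3 = 165·1 = 165.

165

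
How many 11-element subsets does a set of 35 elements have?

417225900

C(35,11) = (35·34·33·32·31·30·29·28·27·26·25) / 11! = 16654322805120000 / 39916800 = 417225900.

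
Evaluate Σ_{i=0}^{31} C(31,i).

2147483648

Setting x = 1 in (1+x)^31 gives Σ C(31,i) = 2^31 = 2147483648.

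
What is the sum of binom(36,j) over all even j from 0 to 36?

Even-j terms of row 36 sum to 2^35 = 34359738368.

34359738368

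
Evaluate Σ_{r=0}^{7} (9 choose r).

502

1 + 9 + 36 + 84 + 126 + 126 + 84 + 36 = 502.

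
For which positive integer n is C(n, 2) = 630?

n(n−1)/2 = 630 ⇒ n(n−1) = 1260. Since 36·35 = 1260, n = 36.

36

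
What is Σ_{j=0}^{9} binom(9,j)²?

Σ C(9,j)² is the coefficient of x^9 in (1+x)^9(1+x)^9 = (1+x)^18, i.e. C(18,9) = 48620.

48620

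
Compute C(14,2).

C(14,2) = (14·13) / 2! = 182 / 2 = 91.

91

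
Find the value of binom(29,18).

34597290

C(29,18) = C(29,11) by symmetry.
C(29,11) = (29·28·27·26·25·24·23·22·21·20·19) / 11! = 1381013105472000 / 39916800 = 34597290.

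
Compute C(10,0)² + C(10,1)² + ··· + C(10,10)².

By Vandermonde's identity, Σ C(10,r)² = C(20,10) = 184756.

184756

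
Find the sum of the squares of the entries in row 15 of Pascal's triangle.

By Vandermonde's identity, Σ C(15,j)² = C(30,15) = 155117520.

155117520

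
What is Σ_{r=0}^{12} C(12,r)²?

2704156

Σ C(12,r)² is the coefficient of x^12 in (1+x)^12(1+x)^12 = (1+x)^24, i.e. C(24,12) = 2704156.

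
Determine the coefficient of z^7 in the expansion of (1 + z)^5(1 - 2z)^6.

60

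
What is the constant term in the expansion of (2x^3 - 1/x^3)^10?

General term: C(10,j)·(2x^3)^j·(-1/x^3)^(10-j), with x-exponent 3j − 3(10−j) = 6j − 30.
Set 6j − 30 = 0: j = 5.
C(10,5) = 252; 2^5 = 32; (-1)^5 = -1.
Coefficient = 252 · 32 · (-1) = -8064.

-8064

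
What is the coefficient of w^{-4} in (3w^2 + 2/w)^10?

103680

General term: C(10,j)·(3w^2)^j·(2/w)^(10-j), with w-exponent 2j − 1(10−j) = 3j − 10.
Set 3j − 10 = -4: j = 2.
C(10,2) = 45; 3^2 = 9; 2^8 = 256.
Coefficient = 45 · 9 · 256 = 103680.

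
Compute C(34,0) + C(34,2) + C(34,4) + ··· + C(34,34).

8589934592

Even-j terms of row 34 sum to 2^33 = 8589934592.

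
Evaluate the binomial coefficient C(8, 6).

28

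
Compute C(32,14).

471435600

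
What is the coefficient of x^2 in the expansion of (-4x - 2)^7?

The general term is C(7,j)·(-4x)^j·(-2)^(7-j); the x^2 term has j = 2.
C(7,2) = 21.
Coefficient = C(7,2) · (-4)^2 · (-2)^5 = 21 · 16 · (-32) = -10752.

-10752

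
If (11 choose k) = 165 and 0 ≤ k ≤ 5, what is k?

3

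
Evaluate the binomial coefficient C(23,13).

1144066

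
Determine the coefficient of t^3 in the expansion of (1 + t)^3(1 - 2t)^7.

-69

Coefficient of t^3 = Σ_{j} C(3,j)·1^j·C(7,3-j)·(-2)^(3-j) for j from 0 to 3.
= (-280) + 252 + (-42) + 1 = -69.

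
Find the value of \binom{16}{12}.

1820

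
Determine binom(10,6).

C(10,6) = C(10,4) by symmetry.
C(10,4) = (10·9·8·7) / 4! = 5040 / 24 = 210.

210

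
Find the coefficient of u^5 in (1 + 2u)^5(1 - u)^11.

Coefficient of u^5 = Σ_{j} C(5,j)·2^j·C(11,5-j)·(-1)^(5-j) for j from 0 to 5.
= (-462) + 3300 + (-6600) + 4400 + (-880) + 32 = -210.

-210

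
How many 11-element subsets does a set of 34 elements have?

286097760

C(34,11) = (34·33·32·31·30·29·28·27·26·25·24) / 11! = 11420107066368000 / 39916800 = 286097760.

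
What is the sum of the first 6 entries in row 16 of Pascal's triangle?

6885

1 + 16 + 120 + 560 + 1820 + 4368 = 6885.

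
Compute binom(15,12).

C(15,12) = C(15,3) by symmetry.
C(15,3) = (15·14·13) / 3! = 2730 / 6 = 455.

455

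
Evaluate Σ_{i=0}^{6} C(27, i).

397594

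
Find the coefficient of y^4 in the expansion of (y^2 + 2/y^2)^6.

General term: C(6,j)·(y^2)^j·(2/y^2)^(6-j), with y-exponent 2j − 2(6−j) = 4j − 12.
Set 4j − 12 = 4: j = 4.
C(6,4) = 15; 1^4 = 1; 2^2 = 4.
Coefficient = 15 · 1 · 4 = 60.

60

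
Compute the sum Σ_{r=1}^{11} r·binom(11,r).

11264

Differentiating (1+x)^11 and setting x=1: Σ r·C(11,r) = 11·2^10 = 11264.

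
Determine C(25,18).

480700

C(25,18) = C(25,7) by symmetry.
C(25,7) = (25·24·23·22·21·20·19) / 7! = 2422728000 / 5040 = 480700.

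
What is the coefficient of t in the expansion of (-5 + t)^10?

-19531250

The general term is C(10,j)·(-5)^j·(t)^(10-j); the t^1 term has j = 9.
C(10,9) = 10.
Coefficient = C(10,9) · (-5)^9 = 10 · (-1953125) = -19531250.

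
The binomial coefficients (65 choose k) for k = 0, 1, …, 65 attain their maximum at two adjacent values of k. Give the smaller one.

32

For odd n = 65, C(65,k) peaks at k = (n−1)/2 and (n+1)/2; the smaller is 32.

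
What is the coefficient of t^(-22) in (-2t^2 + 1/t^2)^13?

General term: C(13,j)·(-2t^2)^j·(1/t^2)^(13-j), with t-exponent 2j − 2(13−j) = 4j − 26.
Set 4j − 26 = -22: j = 1.
C(13,1) = 13; (-2)^1 = -2; 1^12 = 1.
Coefficient = 13 · (-2) · 1 = -26.

-26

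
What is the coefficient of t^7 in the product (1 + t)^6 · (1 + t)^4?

120

Coefficient of t^7 = Σ_{j} C(6,j)·C(4,7-j) for j from 3 to 6.
= 20 + 60 + 36 + 4 = 120.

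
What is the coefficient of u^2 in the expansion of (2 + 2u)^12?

270336

The general term is C(12,j)·(2)^j·(2u)^(12-j); the u^2 term has j = 10.
C(12,10) = 66.
Coefficient = C(12,10) · 2^10 · 2^2 = 66 · 1024 · 4 = 270336.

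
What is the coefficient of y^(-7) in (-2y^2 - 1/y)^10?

20

General term: C(10,j)·(-2y^2)^j·(-1/y)^(10-j), with y-exponent 2j − 1(10−j) = 3j − 10.
Set 3j − 10 = -7: j = 1.
C(10,1) = 10; (-2)^1 = -2; (-1)^9 = -1.
Coefficient = 10 · (-2) · (-1) = 20.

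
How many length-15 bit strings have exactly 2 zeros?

Choose the 2 positions: C(15,2) = 105.

105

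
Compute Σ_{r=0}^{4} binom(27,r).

20854

1 + 27 + 351 + 2925 + 17550 = 20854.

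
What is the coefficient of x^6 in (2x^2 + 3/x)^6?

2160

General term: C(6,j)·(2x^2)^j·(3/x)^(6-j), with x-exponent 2j − 1(6−j) = 3j − 6.
Set 3j − 6 = 6: j = 4.
C(6,4) = 15; 2^4 = 16; 3^2 = 9.
Coefficient = 15 · 16 · 9 = 2160.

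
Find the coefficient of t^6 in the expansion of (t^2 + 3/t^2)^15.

3648645

General term: C(15,j)·(t^2)^j·(3/t^2)^(15-j), with t-exponent 2j − 2(15−j) = 4j − 30.
Set 4j − 30 = 6: j = 9.
C(15,9) = 5005; 1^9 = 1; 3^6 = 729.
Coefficient = 5005 · 1 · 729 = 3648645.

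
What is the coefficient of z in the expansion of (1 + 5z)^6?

30

The general term is C(6,j)·(1)^j·(5z)^(6-j); the z^1 term has j = 5.
C(6,5) = 6.
Coefficient = C(6,5) · 5^1 = 6 · 5 = 30.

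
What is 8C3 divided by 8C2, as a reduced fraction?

C(n,k+1)/C(n,k) = (n−k)/(k+1) = (8−2)/(2+1) = 6/3 = 2.

2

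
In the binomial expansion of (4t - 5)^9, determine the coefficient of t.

14062500

The general term is C(9,j)·(4t)^j·(-5)^(9-j); the t^1 term has j = 1.
C(9,1) = 9.
Coefficient = C(9,1) · 4^1 · (-5)^8 = 9 · 4 · 390625 = 14062500.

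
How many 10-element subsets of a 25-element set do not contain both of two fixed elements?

2778446

All 10-subsets: C(25,10) = 3268760. Those containing both fixed elements: C(23,8) = 490314.
3268760 − 490314 = 2778446.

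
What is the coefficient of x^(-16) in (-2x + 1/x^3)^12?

-25344

General term: C(12,j)·(-2x)^j·(1/x^3)^(12-j), with x-exponent 1j − 3(12−j) = 4j − 36.
Set 4j − 36 = -16: j = 5.
C(12,5) = 792; (-2)^5 = -32; 1^7 = 1.
Coefficient = 792 · (-32) · 1 = -25344.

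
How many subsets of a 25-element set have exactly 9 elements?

2042975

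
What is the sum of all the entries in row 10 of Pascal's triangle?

1024

Setting x = 1 in (1+x)^10 gives Σ C(10,i) = 2^10 = 1024.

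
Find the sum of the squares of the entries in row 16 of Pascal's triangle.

601080390

By Vandermonde's identity, Σ C(16,i)² = C(32,16) = 601080390.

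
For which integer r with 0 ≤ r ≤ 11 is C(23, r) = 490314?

C(23,r) increases on 0 ≤ r ≤ 11. C(23,7) = 245157 and C(23,8) = 490314, so r = 8.

8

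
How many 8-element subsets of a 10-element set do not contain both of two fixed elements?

All 8-subsets: C(10,8) = 45. Those containing both fixed elements: C(8,6) = 28.
45 − 28 = 17.

17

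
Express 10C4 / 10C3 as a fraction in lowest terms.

7/4

C(n,k+1)/C(n,k) = (n−k)/(k+1) = (10−3)/(3+1) = 7/4.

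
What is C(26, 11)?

7726160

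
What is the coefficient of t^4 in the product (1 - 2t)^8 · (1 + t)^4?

Coefficient of t^4 = Σ_{j} C(8,j)·(-2)^j·C(4,4-j)·1^(4-j) for j from 0 to 4.
= 1 + (-64) + 672 + (-1792) + 1120 = -63.

-63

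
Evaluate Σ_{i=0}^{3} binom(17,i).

834

1 + 17 + 136 + 680 = 834.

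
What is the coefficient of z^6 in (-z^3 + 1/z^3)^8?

-56

General term: C(8,j)·(-z^3)^j·(1/z^3)^(8-j), with z-exponent 3j − 3(8−j) = 6j − 24.
Set 6j − 24 = 6: j = 5.
C(8,5) = 56; (-1)^5 = -1; 1^3 = 1.
Coefficient = 56 · (-1) · 1 = -56.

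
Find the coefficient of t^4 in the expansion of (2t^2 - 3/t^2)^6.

2160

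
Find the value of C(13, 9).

715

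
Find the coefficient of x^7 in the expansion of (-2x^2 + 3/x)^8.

General term: C(8,j)·(-2x^2)^j·(3/x)^(8-j), with x-exponent 2j − 1(8−j) = 3j − 8.
Set 3j − 8 = 7: j = 5.
C(8,5) = 56; (-2)^5 = -32; 3^3 = 27.
Coefficient = 56 · (-32) · 27 = -48384.

-48384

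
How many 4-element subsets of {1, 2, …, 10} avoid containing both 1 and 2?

182

All 4-subsets: C(10,4) = 210. Those containing both fixed elements: C(8,2) = 28.
210 − 28 = 182.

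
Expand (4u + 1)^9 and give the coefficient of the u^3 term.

5376

The general term is C(9,j)·(4u)^j·(1)^(9-j); the u^3 term has j = 3.
C(9,3) = 84.
Coefficient = C(9,3) · 4^3 = 84 · 64 = 5376.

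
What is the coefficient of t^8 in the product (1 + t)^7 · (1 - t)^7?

35

Coefficient of t^8 = Σ_{j} C(7,j)·1^j·C(7,8-j)·(-1)^(8-j) for j from 1 to 7.
= (-7) + 147 + (-735) + 1225 + (-735) + 147 + (-7) = 35.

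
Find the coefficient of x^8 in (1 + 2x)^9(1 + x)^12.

Coefficient of x^8 = Σ_{j} C(9,j)·2^j·C(12,8-j)·1^(8-j) for j from 0 to 8.
= 495 + 14256 + 133056 + 532224 + 997920 + 887040 + 354816 + 55296 + 2304 = 2977407.

2977407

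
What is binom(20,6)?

38760

C(20,6) = (20·19·18·17·16·15) / 6! = 27907200 / 720 = 38760.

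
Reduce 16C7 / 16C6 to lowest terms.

C(n,k+1)/C(n,k) = (n−k)/(k+1) = (16−6)/(6+1) = 10/7.

10/7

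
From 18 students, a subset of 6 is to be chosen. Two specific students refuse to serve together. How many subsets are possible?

16744

All 6-subsets: C(18,6) = 18564. Those containing both fixed elements: C(16,4) = 1820.
18564 − 1820 = 16744.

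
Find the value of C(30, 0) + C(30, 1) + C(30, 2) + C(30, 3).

1 + 30 + 435 + 4060 = 4526.

4526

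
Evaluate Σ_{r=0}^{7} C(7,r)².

3432

By Vandermonde's identity, Σ C(7,r)² = C(14,7) = 3432.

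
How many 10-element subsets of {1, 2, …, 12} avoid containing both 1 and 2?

All 10-subsets: C(12,10) = 66. Those containing both fixed elements: C(10,8) = 45.
66 − 45 = 21.

21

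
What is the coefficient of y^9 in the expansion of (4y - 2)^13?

2998927360

The general term is C(13,j)·(4y)^j·(-2)^(13-j); the y^9 term has j = 9.
C(13,9) = 715.
Coefficient = C(13,9) · 4^9 · (-2)^4 = 715 · 262144 · 16 = 2998927360.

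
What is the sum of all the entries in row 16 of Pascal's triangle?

65536

The entries of row 16 sum to 2^16 = 65536.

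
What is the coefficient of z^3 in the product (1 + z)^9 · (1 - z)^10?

Coefficient of z^3 = Σ_{j} C(9,j)·1^j·C(10,3-j)·(-1)^(3-j) for j from 0 to 3.
= (-120) + 405 + (-360) + 84 = 9.

9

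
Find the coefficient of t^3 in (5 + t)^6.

The general term is C(6,j)·(5)^j·(t)^(6-j); the t^3 term has j = 3.
C(6,3) = 20.
Coefficient = C(6,3) · 5^3 = 20 · 125 = 2500.

2500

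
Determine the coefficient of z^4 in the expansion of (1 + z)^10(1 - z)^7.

Coefficient of z^4 = Σ_{j} C(10,j)·1^j·C(7,4-j)·(-1)^(4-j) for j from 0 to 4.
= 35 + (-350) + 945 + (-840) + 210 = 0.

0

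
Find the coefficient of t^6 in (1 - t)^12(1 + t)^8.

104

Coefficient of t^6 = Σ_{j} C(12,j)·(-1)^j·C(8,6-j)·1^(6-j) for j from 0 to 6.
= 28 + (-672) + 4620 + (-12320) + 13860 + (-6336) + 924 = 104.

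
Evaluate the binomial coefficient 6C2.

15

C(6,2) = (6·5) / 2! = 30 / 2 = 15.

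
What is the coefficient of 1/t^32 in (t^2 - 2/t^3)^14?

General term: C(14,j)·(t^2)^j·(-2/t^3)^(14-j), with t-exponent 2j − 3(14−j) = 5j − 42.
Set 5j − 42 = -32: j = 2.
C(14,2) = 91; 1^2 = 1; (-2)^12 = 4096.
Coefficient = 91 · 1 · 4096 = 372736.

372736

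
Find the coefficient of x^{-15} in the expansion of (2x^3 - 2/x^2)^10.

-10240

General term: C(10,j)·(2x^3)^j·(-2/x^2)^(10-j), with x-exponent 3j − 2(10−j) = 5j − 20.
Set 5j − 20 = -15: j = 1.
C(10,1) = 10; 2^1 = 2; (-2)^9 = -512.
Coefficient = 10 · 2 · (-512) = -10240.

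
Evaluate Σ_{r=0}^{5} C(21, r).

27896

1 + 21 + 210 + 1330 + 5985 + 20349 = 27896.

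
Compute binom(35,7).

C(35,7) = (35·34·33·32·31·30·29) / 7! = 33891580800 / 5040 = 6724520.

6724520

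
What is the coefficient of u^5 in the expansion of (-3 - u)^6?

The general term is C(6,j)·(-3)^j·(-u)^(6-j); the u^5 term has j = 1.
C(6,1) = 6.
Coefficient = C(6,1) · (-3)^1 · (-1)^5 = 6 · (-3) · (-1) = 18.

18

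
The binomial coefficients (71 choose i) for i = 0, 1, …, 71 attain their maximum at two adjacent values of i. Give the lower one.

35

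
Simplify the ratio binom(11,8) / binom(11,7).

1/2

C(n,k+1)/C(n,k) = (n−k)/(k+1) = (11−7)/(7+1) = 4/8 = 1/2.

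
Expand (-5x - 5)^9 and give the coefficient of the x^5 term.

-246093750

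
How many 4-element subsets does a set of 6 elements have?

15

C(6,4) = C(6,2) by symmetry.
C(6,2) = (6·5) / 2! = 30 / 2 = 15.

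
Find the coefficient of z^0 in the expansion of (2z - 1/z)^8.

General term: C(8,j)·(2z)^j·(-1/z)^(8-j), with z-exponent 1j − 1(8−j) = 2j − 8.
Set 2j − 8 = 0: j = 4.
C(8,4) = 70; 2^4 = 16; (-1)^4 = 1.
Coefficient = 70 · 16 · 1 = 1120.

1120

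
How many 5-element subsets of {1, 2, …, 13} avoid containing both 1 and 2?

1122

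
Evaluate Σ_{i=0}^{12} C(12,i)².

2704156

By Vandermonde's identity, Σ C(12,i)² = C(24,12) = 2704156.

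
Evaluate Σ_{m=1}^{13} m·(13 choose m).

53248

Since m·C(13,m) = 13·C(12,m−1), the sum is 13·2^12 = 13·4096 = 53248.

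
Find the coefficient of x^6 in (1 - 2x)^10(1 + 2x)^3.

Coefficient of x^6 = Σ_{j} C(10,j)·(-2)^j·C(3,6-j)·2^(6-j) for j from 3 to 6.
= (-7680) + 40320 + (-48384) + 13440 = -2304.

-2304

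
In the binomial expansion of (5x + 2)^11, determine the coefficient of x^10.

The general term is C(11,j)·(5x)^j·(2)^(11-j); the x^10 term has j = 10.
C(11,10) = 11.
Coefficient = C(11,10) · 5^10 · 2^1 = 11 · 9765625 · 2 = 214843750.

214843750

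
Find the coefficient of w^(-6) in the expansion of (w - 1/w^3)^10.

General term: C(10,j)·(w)^j·(-1/w^3)^(10-j), with w-exponent 1j − 3(10−j) = 4j − 30.
Set 4j − 30 = -6: j = 6.
C(10,6) = 210; 1^6 = 1; (-1)^4 = 1.
Coefficient = 210 · 1 · 1 = 210.

210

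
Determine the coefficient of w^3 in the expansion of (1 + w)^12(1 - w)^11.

Coefficient of w^3 = Σ_{j} C(12,j)·1^j·C(11,3-j)·(-1)^(3-j) for j from 0 to 3.
= (-165) + 660 + (-726) + 220 = -11.

-11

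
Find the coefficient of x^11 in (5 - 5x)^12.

The general term is C(12,j)·(5)^j·(-5x)^(12-j); the x^11 term has j = 1.
C(12,1) = 12.
Coefficient = C(12,1) · 5^1 · (-5)^11 = 12 · 5 · (-48828125) = -2929687500.

-2929687500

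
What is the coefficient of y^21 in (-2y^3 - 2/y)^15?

-164003840

General term: C(15,j)·(-2y^3)^j·(-2/y)^(15-j), with y-exponent 3j − 1(15−j) = 4j − 15.
Set 4j − 15 = 21: j = 9.
C(15,9) = 5005; (-2)^9 = -512; (-2)^6 = 64.
Coefficient = 5005 · (-512) · 64 = -164003840.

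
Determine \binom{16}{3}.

C(16,3) = (16·15·14) / 3! = 3360 / 6 = 560.

560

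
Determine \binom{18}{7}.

C(18,7) = (18·17·16·15·14·13·12) / 7! = 160392960 / 5040 = 31824.

31824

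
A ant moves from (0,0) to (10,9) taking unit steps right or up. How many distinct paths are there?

92378

Each path is a sequence of 19 steps with 10 rights: C(19,10) = 92378.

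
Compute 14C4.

C(14,4) = (14·13·12·11) / 4! = 24024 / 24 = 1001.

1001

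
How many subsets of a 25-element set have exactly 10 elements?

Choose the 10 positions: C(25,10) = 3268760.

3268760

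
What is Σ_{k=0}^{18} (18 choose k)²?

9075135300

Σ C(18,k)² is the coefficient of x^18 in (1+x)^18(1+x)^18 = (1+x)^36, i.e. C(36,18) = 9075135300.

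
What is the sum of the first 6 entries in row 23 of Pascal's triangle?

1 + 23 + 253 + 1771 + 8855 + 33649 = 44552.

44552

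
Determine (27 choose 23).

17550

C(27,23) = C(27,4) by symmetry.
C(27,4) = (27·26·25·24) / 4! = 421200 / 24 = 17550.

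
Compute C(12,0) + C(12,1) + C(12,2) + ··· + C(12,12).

4096

Setting x = 1 in (1+x)^12 gives Σ C(12,k) = 2^12 = 4096.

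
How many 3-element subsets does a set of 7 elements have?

35

C(7,3) = (7·6·5) / 3! = 210 / 6 = 35.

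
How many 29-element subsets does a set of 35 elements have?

C(35,29) = C(35,6) by symmetry.
C(35,6) = (35·34·33·32·31·30) / 6! = 1168675200 / 720 = 1623160.

1623160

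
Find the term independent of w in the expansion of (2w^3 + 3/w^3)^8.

General term: C(8,j)·(2w^3)^j·(3/w^3)^(8-j), with w-exponent 3j − 3(8−j) = 6j − 24.
Set 6j − 24 = 0: j = 4.
C(8,4) = 70; 2^4 = 16; 3^4 = 81.
Coefficient = 70 · 16 · 81 = 90720.

90720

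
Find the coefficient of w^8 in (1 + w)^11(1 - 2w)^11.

-8415

Coefficient of w^8 = Σ_{j} C(11,j)·1^j·C(11,8-j)·(-2)^(8-j) for j from 0 to 8.
= 42240 + (-464640) + 1626240 + (-2439360) + 1742400 + (-609840) + 101640 + (-7260) + 165 = -8415.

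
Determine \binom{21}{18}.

1330

C(21,18) = C(21,3) by symmetry.
C(21,3) = (21·20·19) / 3! = 7980 / 6 = 1330.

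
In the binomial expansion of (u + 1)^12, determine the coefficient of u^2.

66

The general term is C(12,j)·(u)^j·(1)^(12-j); the u^2 term has j = 2.
C(12,2) = 66.
Coefficient = C(12,2) = 66.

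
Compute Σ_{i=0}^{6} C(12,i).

1 + 12 + 66 + 220 + 495 + 792 + 924 = 2510.

2510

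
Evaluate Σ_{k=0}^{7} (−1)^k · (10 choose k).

-36

The partial alternating sum Σ_{k=0}^{7} (−1)^k C(10,k) = (−1)^7 C(9,7) = -36.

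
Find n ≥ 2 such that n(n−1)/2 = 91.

n(n−1)/2 = 91 ⇒ n(n−1) = 182. Since 14·13 = 182, n = 14.

14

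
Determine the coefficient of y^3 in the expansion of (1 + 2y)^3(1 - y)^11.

41

Coefficient of y^3 = Σ_{j} C(3,j)·2^j·C(11,3-j)·(-1)^(3-j) for j from 0 to 3.
= (-165) + 330 + (-132) + 8 = 41.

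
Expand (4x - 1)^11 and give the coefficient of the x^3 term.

The general term is C(11,j)·(4x)^j·(-1)^(11-j); the x^3 term has j = 3.
C(11,3) = 165.
Coefficient = C(11,3) · 4^3 = 165 · 64 = 10560.

10560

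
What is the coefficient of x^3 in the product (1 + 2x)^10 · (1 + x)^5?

2070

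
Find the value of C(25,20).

C(25,20) = C(25,5) by symmetry.
C(25,5) = (25·24·23·22·21) / 5! = 6375600 / 120 = 53130.

53130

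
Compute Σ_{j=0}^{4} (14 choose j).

1471

1 + 14 + 91 + 364 + 1001 = 1471.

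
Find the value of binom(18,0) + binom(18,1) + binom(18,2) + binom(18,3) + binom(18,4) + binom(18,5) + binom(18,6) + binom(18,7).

1 + 18 + 153 + 816 + 3060 + 8568 + 18564 + 31824 = 63004.

63004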